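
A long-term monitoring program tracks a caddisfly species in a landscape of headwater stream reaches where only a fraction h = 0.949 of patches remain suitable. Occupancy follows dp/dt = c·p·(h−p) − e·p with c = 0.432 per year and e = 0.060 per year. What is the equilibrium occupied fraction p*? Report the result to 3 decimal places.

0.810

Setting dp/dt = 0 and dividing by p* gives c·(h−p*) = e.
So p* = h − e/c = 0.949 − 0.060/0.432 = 0.949 − 0.1389 = 0.8101.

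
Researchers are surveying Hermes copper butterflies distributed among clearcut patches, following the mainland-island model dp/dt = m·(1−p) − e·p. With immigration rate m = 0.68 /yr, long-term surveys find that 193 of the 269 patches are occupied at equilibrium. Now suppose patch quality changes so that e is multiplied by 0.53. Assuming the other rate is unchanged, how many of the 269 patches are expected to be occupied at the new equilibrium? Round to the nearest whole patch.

Observed p* = 193/269 = 0.71747.
Balance m(1−p*) = e·p* gives e = m(1−p*)/p* = 0.68×0.28253/0.71747 = 0.26777.
New p* = m/(m+e) = 0.68000/(0.68000+0.14192) = 0.82733.
Expected occupied = 269 × 0.82733 = 222.55 ≈ 223.

223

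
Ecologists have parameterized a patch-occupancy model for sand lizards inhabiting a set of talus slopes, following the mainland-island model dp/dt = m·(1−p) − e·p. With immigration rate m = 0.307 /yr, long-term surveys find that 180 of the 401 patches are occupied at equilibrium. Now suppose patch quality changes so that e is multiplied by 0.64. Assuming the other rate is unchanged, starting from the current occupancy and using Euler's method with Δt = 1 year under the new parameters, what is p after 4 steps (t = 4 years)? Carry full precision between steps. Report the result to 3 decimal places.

0.555

Observed p* = 180/401 = 0.44888.
Balance m(1−p*) = e·p* gives e = m(1−p*)/p* = 0.307×0.55112/0.44888 = 0.37693.
Starting from p₀ = 0.44888; update p ← p + (dp/dt)·Δt with the new parameters.
p: 0.44888 → 0.50979  (Δp = +0.06091)
p: 0.50979 → 0.53730  (Δp = +0.02752)
p: 0.53730 → 0.54974  (Δp = +0.01243)
p: 0.54974 → 0.55535  (Δp = +0.00562)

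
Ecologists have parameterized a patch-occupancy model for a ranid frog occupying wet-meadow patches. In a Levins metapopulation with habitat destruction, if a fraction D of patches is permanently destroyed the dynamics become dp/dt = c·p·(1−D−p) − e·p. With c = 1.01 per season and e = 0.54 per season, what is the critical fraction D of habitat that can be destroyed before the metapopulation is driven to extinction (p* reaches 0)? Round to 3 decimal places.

The nontrivial equilibrium is p* = (1−D) − e/c; extinction occurs when this hits zero.
So D_crit = 1 − e/c = 1 − 0.54/1.01 = 1 − 0.5347 = 0.4653.
This equals the undisturbed p*, a classic result of Lande's extension.

0.465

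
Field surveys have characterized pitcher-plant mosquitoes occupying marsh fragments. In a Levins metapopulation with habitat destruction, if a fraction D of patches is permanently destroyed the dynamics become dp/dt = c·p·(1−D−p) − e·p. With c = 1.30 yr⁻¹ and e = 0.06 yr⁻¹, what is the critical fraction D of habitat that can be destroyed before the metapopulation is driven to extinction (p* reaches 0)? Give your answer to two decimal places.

The nontrivial equilibrium is p* = (1−D) − e/c; extinction occurs when this hits zero.
So D_crit = 1 − e/c = 1 − 0.06/1.30 = 1 − 0.0462 = 0.9538.
This equals the undisturbed p*, a classic result of Lande's extension.

0.95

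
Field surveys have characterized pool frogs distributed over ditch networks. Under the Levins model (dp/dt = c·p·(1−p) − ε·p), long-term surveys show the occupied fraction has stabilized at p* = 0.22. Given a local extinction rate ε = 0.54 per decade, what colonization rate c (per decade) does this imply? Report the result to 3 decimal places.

At equilibrium c(1−p*) = ε, so c = ε/(1−p*).
c = 0.54/(1 − 0.22) = 0.54/0.7800 = 0.6923.

0.692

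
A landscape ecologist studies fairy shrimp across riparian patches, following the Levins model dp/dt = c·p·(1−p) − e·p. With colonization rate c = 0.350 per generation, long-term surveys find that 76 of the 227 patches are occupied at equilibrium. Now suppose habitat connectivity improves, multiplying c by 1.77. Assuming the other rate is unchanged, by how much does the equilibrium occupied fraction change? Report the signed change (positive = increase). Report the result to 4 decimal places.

Observed p* = 76/227 = 0.33480.
Balance c(1−p*) = e gives e = 0.350×(1 − 0.33480) = 0.23282.
New p* = 1 − e/c = 1 − 0.23282/0.61950 = 0.62418.
Δp* = 0.62418 − 0.33480 = +0.28938.

0.2894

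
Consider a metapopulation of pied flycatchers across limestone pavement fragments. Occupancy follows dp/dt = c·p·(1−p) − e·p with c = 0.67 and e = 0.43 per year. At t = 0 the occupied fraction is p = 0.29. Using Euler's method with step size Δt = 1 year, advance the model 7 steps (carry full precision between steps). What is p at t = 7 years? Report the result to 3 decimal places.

Update rule: p ← p + [c·p·(1−p) − e·p]·Δt with Δt = 1.
p: 0.29000 → 0.30325  (Δp = +0.01325)
p: 0.30325 → 0.31442  (Δp = +0.01117)
p: 0.31442 → 0.32364  (Δp = +0.00922)
p: 0.32364 → 0.33114  (Δp = +0.00750)
p: 0.33114 → 0.33714  (Δp = +0.00601)
p: 0.33714 → 0.34190  (Δp = +0.00476)
p: 0.34190 → 0.34564  (Δp = +0.00374)

0.346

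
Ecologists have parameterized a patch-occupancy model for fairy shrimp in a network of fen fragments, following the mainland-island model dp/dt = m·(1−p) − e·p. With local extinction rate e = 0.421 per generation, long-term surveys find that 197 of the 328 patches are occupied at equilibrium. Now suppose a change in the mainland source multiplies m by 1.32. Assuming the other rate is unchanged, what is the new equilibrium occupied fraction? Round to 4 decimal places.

Observed p* = 197/328 = 0.60061.
Balance m(1−p*) = e·p* gives m = e·p*/(1−p*) = 0.421×0.60061/0.39939 = 0.63311.
New p* = m/(m+e) = 0.83571/(0.83571+0.42100) = 0.66500.

0.6650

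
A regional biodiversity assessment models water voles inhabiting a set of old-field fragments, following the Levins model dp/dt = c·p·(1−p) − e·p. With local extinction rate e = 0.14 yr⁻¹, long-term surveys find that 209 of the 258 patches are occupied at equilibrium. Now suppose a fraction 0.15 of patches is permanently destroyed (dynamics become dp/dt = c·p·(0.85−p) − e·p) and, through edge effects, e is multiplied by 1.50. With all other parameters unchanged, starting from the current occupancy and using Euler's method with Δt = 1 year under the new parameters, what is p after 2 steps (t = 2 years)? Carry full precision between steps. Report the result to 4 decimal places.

0.6155

Observed p* = 209/258 = 0.81008.
Balance c(1−p*) = e gives c = e/(1 − 0.81008) = 0.14/0.18992 = 0.73714.
Starting from p₀ = 0.81008; update p ← p + (dp/dt)·Δt with the new parameters.
p: 0.81008 → 0.66380  (Δp = -0.14628)
p: 0.66380 → 0.61551  (Δp = -0.04829)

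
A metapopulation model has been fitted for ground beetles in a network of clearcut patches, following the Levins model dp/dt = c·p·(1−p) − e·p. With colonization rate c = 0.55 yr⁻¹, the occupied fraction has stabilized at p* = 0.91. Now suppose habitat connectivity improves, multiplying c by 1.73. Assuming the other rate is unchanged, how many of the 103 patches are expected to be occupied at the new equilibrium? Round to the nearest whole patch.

98

Balance c(1−p*) = e gives e = 0.55×(1 − 0.91000) = 0.04950.
New p* = 1 − e/c = 1 − 0.04950/0.95150 = 0.94798.
Expected occupied = 103 × 0.94798 = 97.64 ≈ 98.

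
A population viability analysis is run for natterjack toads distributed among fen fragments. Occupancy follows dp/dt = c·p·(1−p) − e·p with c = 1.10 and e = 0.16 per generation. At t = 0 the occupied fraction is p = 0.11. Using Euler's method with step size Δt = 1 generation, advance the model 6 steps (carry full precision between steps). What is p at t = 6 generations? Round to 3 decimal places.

0.852

Update rule: p ← p + [c·p·(1−p) − e·p]·Δt with Δt = 1.
step 1: Δp = +0.09009, p = 0.20009
step 2: Δp = +0.14404, p = 0.34413
step 3: Δp = +0.19322, p = 0.53735
step 4: Δp = +0.18749, p = 0.72484
step 5: Δp = +0.10342, p = 0.82826
step 6: Δp = +0.02395, p = 0.85221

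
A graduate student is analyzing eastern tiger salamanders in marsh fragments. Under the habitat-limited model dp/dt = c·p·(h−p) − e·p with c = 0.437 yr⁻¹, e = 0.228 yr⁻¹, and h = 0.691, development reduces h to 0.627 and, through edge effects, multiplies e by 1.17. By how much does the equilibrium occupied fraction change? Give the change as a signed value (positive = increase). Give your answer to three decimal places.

-0.153

Before: p* = h − e/c = 0.691 − 0.228/0.437 = 0.691 − 0.5217 = 0.1693.
After: c = 0.437, e = 0.26676, h = 0.627; p* = 0.627 − 0.26676/0.437 = 0.0166.
Δp* = 0.0166 − 0.1693 = -0.1527.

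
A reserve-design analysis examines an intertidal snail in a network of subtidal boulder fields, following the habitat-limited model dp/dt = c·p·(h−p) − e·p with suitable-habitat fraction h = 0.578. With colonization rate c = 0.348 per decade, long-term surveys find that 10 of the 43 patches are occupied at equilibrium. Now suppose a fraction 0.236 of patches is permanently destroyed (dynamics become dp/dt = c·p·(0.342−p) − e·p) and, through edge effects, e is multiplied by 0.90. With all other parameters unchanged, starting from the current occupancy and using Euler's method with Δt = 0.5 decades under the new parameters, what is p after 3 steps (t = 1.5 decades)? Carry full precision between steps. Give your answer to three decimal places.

Observed p* = 10/43 = 0.23256.
Balance c(h−p*) = e gives e = 0.348×(0.578 − 0.23256) = 0.12021.
Starting from p₀ = 0.23256; update p ← p + (dp/dt)·Δt with the new parameters.
t = 0.5: p = 0.23256 + (-0.00815) = 0.22441
t = 1: p = 0.22441 + (-0.00755) = 0.21686
t = 1.5: p = 0.21686 + (-0.00701) = 0.20985

0.210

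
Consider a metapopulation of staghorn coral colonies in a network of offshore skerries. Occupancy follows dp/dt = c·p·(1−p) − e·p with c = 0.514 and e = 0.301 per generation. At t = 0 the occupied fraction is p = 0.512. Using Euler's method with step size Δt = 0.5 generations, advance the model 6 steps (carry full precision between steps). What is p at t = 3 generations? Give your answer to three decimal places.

0.458

Update rule: p ← p + [c·p·(1−p) − e·p]·Δt with Δt = 0.5.
p: 0.51200 → 0.49916  (Δp = -0.01284)
p: 0.49916 → 0.48828  (Δp = -0.01087)
p: 0.48828 → 0.47901  (Δp = -0.00927)
p: 0.47901 → 0.47106  (Δp = -0.00795)
p: 0.47106 → 0.46420  (Δp = -0.00686)
p: 0.46420 → 0.45826  (Δp = -0.00594)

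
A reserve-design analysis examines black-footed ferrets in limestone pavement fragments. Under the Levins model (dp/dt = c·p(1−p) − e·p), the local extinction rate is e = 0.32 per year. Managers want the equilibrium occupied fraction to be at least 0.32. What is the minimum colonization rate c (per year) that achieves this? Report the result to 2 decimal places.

0.47

p* = 1 − e/c ≥ 0.32 requires e/c ≤ 0.6800, i.e. c ≥ e/0.6800.
c_min = 0.32/0.6800 = 0.4706.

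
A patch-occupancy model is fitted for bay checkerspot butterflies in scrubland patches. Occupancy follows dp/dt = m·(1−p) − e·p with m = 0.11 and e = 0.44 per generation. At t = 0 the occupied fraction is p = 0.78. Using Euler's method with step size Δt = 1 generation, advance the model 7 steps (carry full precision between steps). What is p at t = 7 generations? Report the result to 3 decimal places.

Update rule: p ← p + [m·(1−p) − e·p]·Δt with Δt = 1.
p: 0.78000 → 0.46100  (Δp = -0.31900)
p: 0.46100 → 0.31745  (Δp = -0.14355)
p: 0.31745 → 0.25285  (Δp = -0.06460)
p: 0.25285 → 0.22378  (Δp = -0.02907)
p: 0.22378 → 0.21070  (Δp = -0.01308)
p: 0.21070 → 0.20482  (Δp = -0.00589)
p: 0.20482 → 0.20217  (Δp = -0.00265)

0.202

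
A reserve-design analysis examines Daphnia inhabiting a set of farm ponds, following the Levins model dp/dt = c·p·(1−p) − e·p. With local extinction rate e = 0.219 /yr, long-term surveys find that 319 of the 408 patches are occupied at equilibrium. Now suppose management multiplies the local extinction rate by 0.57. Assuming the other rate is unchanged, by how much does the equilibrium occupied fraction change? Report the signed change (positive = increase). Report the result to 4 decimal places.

0.0938

Observed p* = 319/408 = 0.78186.
Balance c(1−p*) = e gives c = e/(1 − 0.78186) = 0.219/0.21814 = 1.00394.
New p* = 1 − e/c = 1 − 0.12483/1.00394 = 0.87566.
Δp* = 0.87566 − 0.78186 = +0.09380.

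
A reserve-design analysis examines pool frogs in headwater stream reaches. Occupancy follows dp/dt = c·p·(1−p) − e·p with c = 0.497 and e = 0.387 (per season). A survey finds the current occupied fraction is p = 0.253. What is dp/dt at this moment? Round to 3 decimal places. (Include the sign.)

-0.004

Colonization term: c·p·(1−p) = 0.497×0.253×0.7470 = 0.09393.
Extinction term: e·p = 0.09791.
dp/dt = 0.09393 − 0.09791 = -0.00398.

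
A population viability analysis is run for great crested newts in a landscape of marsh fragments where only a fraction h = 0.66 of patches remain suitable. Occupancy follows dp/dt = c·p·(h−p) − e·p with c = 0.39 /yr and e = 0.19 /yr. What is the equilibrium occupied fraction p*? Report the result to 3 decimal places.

Setting dp/dt = 0 and dividing by p* gives c·(h−p*) = e.
So p* = h − e/c = 0.66 − 0.19/0.39 = 0.66 − 0.4872 = 0.1728.

0.173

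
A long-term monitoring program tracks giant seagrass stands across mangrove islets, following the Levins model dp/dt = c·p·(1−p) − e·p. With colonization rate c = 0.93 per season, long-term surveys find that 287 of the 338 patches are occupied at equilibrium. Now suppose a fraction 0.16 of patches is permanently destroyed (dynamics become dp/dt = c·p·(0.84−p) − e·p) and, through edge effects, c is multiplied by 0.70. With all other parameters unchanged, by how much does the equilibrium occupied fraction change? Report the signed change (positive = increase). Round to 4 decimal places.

-0.2247

Observed p* = 287/338 = 0.84911.
Balance c(1−p*) = e gives e = 0.93×(1 − 0.84911) = 0.14033.
New p* = 0.84 − e/c = 0.84 − 0.14033/0.65100 = 0.62444.
Δp* = 0.62444 − 0.84911 = -0.22467.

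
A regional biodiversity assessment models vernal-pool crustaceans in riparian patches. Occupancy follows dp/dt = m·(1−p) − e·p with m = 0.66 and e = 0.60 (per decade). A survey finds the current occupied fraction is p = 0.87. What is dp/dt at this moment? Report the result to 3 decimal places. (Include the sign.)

Colonization term: m·(1−p) = 0.66×0.1300 = 0.08580.
Extinction term: e·p = 0.52200.
dp/dt = 0.08580 − 0.52200 = -0.43620.

-0.436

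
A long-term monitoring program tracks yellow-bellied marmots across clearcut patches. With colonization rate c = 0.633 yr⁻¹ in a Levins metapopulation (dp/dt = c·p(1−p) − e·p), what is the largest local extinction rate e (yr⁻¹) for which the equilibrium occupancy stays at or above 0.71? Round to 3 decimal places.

1 − e/c ≥ 0.71 ⇒ e ≤ c(1 − 0.71) = 0.633 × 0.2900.
e_max = 0.1836.

0.184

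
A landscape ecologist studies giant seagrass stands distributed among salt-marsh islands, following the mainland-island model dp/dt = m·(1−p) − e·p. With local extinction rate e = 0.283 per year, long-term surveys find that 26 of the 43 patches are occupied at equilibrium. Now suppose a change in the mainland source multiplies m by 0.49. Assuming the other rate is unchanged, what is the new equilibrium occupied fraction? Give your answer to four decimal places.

Observed p* = 26/43 = 0.60465.
Balance m(1−p*) = e·p* gives m = e·p*/(1−p*) = 0.283×0.60465/0.39535 = 0.43282.
New p* = m/(m+e) = 0.21208/(0.21208+0.28300) = 0.42838.

0.4284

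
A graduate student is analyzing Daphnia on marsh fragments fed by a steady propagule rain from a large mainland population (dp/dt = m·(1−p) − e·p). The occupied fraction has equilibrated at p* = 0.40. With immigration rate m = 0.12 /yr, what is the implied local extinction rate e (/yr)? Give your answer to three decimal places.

At equilibrium m(1−p*) = e·p*, so e = m(1−p*)/p*.
e = 0.12 × 0.6000 / 0.40 = 0.1800.

0.180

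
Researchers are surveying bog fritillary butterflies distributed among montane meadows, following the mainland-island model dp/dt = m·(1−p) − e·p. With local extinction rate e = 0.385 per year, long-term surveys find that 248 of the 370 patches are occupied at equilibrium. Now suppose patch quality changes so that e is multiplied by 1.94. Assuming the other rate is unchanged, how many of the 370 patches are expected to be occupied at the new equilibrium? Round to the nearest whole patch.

189

Observed p* = 248/370 = 0.67027.
Balance m(1−p*) = e·p* gives m = e·p*/(1−p*) = 0.385×0.67027/0.32973 = 0.78262.
New p* = m/(m+e) = 0.78262/(0.78262+0.74690) = 0.51168.
Expected occupied = 370 × 0.51168 = 189.32 ≈ 189.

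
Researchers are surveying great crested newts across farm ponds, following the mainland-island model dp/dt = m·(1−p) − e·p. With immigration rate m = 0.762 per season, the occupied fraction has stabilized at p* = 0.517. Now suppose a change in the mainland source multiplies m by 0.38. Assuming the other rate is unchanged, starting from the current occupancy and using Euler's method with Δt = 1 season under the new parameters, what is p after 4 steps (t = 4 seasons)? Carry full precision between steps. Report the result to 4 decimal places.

0.2891

Balance m(1−p*) = e·p* gives e = m(1−p*)/p* = 0.762×0.48300/0.51700 = 0.71189.
Starting from p₀ = 0.51700; update p ← p + (dp/dt)·Δt with the new parameters.
step 1: Δp = -0.22819, p = 0.28881
step 2: Δp = +0.00033, p = 0.28914
step 3: Δp = -0.00000, p = 0.28914
step 4: Δp = +0.00000, p = 0.28914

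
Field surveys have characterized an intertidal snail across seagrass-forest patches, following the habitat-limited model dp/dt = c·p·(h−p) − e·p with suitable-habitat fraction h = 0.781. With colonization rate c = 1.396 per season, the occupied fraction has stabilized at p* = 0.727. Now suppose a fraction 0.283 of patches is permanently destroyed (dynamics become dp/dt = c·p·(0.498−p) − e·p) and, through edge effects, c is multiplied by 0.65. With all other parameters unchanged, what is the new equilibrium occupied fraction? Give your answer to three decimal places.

0.415

Balance c(h−p*) = e gives e = 1.396×(0.781 − 0.72700) = 0.07538.
New p* = 0.498 − e/c = 0.498 − 0.07538/0.90740 = 0.41493.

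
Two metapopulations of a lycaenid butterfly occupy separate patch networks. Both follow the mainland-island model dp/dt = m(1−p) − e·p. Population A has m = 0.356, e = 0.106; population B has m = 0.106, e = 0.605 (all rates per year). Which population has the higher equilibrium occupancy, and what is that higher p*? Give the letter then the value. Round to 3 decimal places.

A, 0.771

A: p*_A = m/(m+e) = 0.356/0.4620 = 0.7706.
B: p*_B = 0.106/0.7110 = 0.1491.
A is higher at 0.7706.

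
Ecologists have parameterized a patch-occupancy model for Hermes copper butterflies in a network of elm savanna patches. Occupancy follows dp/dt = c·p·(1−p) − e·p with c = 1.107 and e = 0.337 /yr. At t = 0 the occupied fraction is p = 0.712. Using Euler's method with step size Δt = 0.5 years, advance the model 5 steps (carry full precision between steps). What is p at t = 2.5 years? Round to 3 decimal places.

0.697

Update rule: p ← p + [c·p·(1−p) − e·p]·Δt with Δt = 0.5.
step 1: Δp = -0.00647, p = 0.70553
step 2: Δp = -0.00389, p = 0.70164
step 3: Δp = -0.00236, p = 0.69928
step 4: Δp = -0.00144, p = 0.69785
step 5: Δp = -0.00088, p = 0.69697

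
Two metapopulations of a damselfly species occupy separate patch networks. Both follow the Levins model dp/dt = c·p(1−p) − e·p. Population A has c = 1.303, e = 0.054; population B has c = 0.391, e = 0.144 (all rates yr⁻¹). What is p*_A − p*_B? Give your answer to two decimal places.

0.33

A: p*_A = 1 − 0.054/1.303 = 0.9586.
B: p*_B = 1 − 0.144/0.391 = 0.6317.
p*_A − p*_B = 0.9586 − 0.6317 = 0.3268.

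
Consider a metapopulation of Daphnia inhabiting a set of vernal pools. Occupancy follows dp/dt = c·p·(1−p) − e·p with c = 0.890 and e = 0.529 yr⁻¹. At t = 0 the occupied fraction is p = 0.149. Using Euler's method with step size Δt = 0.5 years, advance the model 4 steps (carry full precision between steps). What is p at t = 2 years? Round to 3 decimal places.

Update rule: p ← p + [c·p·(1−p) − e·p]·Δt with Δt = 0.5.
t = 0.5: p = 0.14900 + (+0.01702) = 0.16602
t = 1: p = 0.16602 + (+0.01770) = 0.18372
t = 1.5: p = 0.18372 + (+0.01814) = 0.20186
t = 2: p = 0.20186 + (+0.01830) = 0.22016

0.220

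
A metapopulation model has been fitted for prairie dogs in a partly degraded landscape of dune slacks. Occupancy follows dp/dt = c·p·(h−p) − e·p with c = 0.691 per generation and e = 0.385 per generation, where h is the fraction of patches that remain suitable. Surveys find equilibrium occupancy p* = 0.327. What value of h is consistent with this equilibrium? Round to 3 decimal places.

0.884

At equilibrium c(h−p*) = e, so h = p* + e/c.
h = 0.327 + 0.385/0.691 = 0.327 + 0.5572 = 0.8842.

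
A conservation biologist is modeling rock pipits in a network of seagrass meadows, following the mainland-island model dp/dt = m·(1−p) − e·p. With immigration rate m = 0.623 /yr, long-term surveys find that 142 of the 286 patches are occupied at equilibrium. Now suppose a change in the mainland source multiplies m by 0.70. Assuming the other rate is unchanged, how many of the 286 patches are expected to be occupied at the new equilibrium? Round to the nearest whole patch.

117

Observed p* = 142/286 = 0.49650.
Balance m(1−p*) = e·p* gives e = m(1−p*)/p* = 0.623×0.50350/0.49650 = 0.63178.
New p* = m/(m+e) = 0.43610/(0.43610+0.63178) = 0.40838.
Expected occupied = 286 × 0.40838 = 116.80 ≈ 117.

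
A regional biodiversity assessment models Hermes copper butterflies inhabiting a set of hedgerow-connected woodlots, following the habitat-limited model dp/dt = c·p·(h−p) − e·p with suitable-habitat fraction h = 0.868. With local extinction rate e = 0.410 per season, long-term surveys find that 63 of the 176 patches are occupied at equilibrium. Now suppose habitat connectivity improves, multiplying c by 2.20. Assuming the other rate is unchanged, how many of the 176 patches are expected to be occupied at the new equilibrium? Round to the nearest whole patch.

112

Observed p* = 63/176 = 0.35795.
Balance c(h−p*) = e gives c = e/(0.868 − 0.35795) = 0.410/0.51005 = 0.80384.
New p* = 0.868 − e/c = 0.868 − 0.41000/1.76845 = 0.63616.
Expected occupied = 176 × 0.63616 = 111.96 ≈ 112.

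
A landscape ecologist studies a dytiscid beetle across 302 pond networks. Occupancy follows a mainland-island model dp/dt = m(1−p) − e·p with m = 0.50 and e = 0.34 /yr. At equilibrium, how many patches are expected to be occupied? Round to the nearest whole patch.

p* = m/(m+e) = 0.50/0.8400 = 0.5952.
Expected occupied patches = N × p* = 302 × 0.5952 = 179.76 ≈ 180.

180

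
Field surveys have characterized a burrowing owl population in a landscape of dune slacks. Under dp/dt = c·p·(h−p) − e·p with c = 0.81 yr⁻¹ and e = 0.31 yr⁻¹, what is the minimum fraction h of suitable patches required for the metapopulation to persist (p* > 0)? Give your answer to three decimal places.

p* = h − e/c is positive only when h > e/c.
h_min = e/c = 0.31/0.81 = 0.3827.

0.383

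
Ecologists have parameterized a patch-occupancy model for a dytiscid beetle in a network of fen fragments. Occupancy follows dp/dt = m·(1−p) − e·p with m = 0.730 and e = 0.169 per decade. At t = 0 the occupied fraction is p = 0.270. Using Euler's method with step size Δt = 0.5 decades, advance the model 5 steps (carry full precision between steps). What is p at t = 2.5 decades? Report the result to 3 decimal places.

0.785

Update rule: p ← p + [m·(1−p) − e·p]·Δt with Δt = 0.5.
step 1: Δp = +0.24363, p = 0.51363
step 2: Δp = +0.13412, p = 0.64776
step 3: Δp = +0.07383, p = 0.72159
step 4: Δp = +0.04065, p = 0.76224
step 5: Δp = +0.02238, p = 0.78461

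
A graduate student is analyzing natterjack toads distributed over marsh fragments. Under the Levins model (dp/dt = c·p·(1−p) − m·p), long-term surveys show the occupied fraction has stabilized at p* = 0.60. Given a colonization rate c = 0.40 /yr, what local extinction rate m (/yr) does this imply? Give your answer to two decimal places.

0.16

At equilibrium c(1−p*) = m.
m = 0.40 × (1 − 0.60) = 0.40 × 0.4000 = 0.1600.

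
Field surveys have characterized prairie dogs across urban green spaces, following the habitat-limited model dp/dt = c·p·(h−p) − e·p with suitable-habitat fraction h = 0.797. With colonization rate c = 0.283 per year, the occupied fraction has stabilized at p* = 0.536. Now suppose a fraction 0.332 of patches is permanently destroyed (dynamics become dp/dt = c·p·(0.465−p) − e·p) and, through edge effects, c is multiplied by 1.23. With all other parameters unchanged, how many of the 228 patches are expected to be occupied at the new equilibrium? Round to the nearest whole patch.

58

Balance c(h−p*) = e gives e = 0.283×(0.797 − 0.53600) = 0.07386.
New p* = 0.465 − e/c = 0.465 − 0.07386/0.34809 = 0.25281.
Expected occupied = 228 × 0.25281 = 57.64 ≈ 58.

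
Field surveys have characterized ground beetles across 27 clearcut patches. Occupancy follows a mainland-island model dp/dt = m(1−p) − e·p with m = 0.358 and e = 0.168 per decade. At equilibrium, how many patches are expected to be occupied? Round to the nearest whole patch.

18

p* = m/(m+e) = 0.358/0.5260 = 0.6806.
Expected occupied patches = N × p* = 27 × 0.6806 = 18.38 ≈ 18.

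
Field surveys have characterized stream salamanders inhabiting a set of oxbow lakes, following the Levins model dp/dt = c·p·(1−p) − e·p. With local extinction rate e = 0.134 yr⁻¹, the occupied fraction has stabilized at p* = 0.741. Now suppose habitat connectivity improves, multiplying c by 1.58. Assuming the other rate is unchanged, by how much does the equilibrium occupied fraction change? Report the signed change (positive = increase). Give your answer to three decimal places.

0.095

Balance c(1−p*) = e gives c = e/(1 − 0.74100) = 0.134/0.25900 = 0.51737.
New p* = 1 − e/c = 1 − 0.13400/0.81744 = 0.83607.
Δp* = 0.83607 − 0.74100 = +0.09507.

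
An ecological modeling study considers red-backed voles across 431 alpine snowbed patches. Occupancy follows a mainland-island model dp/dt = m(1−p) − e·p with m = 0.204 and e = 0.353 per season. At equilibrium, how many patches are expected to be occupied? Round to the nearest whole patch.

158

p* = m/(m+e) = 0.204/0.5570 = 0.3662.
Expected occupied patches = N × p* = 431 × 0.3662 = 157.85 ≈ 158.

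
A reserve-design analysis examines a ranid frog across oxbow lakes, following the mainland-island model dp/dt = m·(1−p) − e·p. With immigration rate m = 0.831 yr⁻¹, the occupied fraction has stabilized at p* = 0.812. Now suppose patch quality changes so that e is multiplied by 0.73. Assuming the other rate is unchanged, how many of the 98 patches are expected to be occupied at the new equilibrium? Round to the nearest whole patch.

Balance m(1−p*) = e·p* gives e = m(1−p*)/p* = 0.831×0.18800/0.81200 = 0.19240.
New p* = m/(m+e) = 0.83100/(0.83100+0.14045) = 0.85542.
Expected occupied = 98 × 0.85542 = 83.83 ≈ 84.

84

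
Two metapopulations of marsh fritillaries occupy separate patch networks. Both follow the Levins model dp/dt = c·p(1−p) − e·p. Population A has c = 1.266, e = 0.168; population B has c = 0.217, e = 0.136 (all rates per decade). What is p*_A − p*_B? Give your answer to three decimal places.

0.494

A: p*_A = 1 − 0.168/1.266 = 0.8673.
B: p*_B = 1 − 0.136/0.217 = 0.3733.
p*_A − p*_B = 0.8673 − 0.3733 = 0.4940.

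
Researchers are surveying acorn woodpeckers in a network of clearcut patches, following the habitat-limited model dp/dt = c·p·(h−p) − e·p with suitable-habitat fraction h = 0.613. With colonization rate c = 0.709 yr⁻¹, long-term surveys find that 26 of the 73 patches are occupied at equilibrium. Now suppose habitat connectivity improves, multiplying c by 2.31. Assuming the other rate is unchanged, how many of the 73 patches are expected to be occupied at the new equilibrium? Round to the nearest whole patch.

37

Observed p* = 26/73 = 0.35616.
Balance c(h−p*) = e gives e = 0.709×(0.613 − 0.35616) = 0.18210.
New p* = 0.613 − e/c = 0.613 − 0.18210/1.63779 = 0.50181.
Expected occupied = 73 × 0.50181 = 36.63 ≈ 37.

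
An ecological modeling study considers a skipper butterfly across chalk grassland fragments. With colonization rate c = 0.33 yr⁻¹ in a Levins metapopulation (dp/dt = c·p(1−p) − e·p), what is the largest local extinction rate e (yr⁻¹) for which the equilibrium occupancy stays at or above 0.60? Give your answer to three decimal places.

0.132

1 − e/c ≥ 0.60 ⇒ e ≤ c(1 − 0.60) = 0.33 × 0.4000.
e_max = 0.1320.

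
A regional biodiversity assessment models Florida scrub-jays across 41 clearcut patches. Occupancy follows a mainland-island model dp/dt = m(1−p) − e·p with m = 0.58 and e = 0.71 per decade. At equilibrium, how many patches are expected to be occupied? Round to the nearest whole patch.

18

p* = m/(m+e) = 0.58/1.2900 = 0.4496.
Expected occupied patches = N × p* = 41 × 0.4496 = 18.43 ≈ 18.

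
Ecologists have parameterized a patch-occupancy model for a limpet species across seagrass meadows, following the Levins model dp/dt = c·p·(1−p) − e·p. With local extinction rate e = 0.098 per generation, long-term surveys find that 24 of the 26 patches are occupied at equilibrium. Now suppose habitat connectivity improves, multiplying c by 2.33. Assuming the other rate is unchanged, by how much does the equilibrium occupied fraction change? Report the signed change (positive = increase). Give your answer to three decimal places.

Observed p* = 24/26 = 0.92308.
Balance c(1−p*) = e gives c = e/(1 − 0.92308) = 0.098/0.07692 = 1.27405.
New p* = 1 − e/c = 1 − 0.09800/2.96854 = 0.96699.
Δp* = 0.96699 − 0.92308 = +0.04391.

0.044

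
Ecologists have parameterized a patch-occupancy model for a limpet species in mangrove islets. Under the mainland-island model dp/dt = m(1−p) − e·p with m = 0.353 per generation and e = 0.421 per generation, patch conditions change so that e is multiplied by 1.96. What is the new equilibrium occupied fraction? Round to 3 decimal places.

0.300

Before: p* = 0.353/(0.353+0.421) = 0.4561.
After: m = 0.353, e = 0.82516; p* = 0.353/1.1782 = 0.2996.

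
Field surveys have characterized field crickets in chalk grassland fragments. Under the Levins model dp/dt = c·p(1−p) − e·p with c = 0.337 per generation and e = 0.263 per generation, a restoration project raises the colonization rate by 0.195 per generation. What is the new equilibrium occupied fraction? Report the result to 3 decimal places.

0.506

Before: p* = 1 − 0.263/0.337 = 0.2196.
After the change, c = 0.532, e = 0.263, so p* = 1 − 0.263/0.532 = 0.5056.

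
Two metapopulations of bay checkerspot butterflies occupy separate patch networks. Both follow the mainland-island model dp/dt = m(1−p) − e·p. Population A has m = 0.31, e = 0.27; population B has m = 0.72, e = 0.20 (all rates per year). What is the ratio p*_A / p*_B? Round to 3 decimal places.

0.683

A: p*_A = m/(m+e) = 0.31/0.5800 = 0.5345.
B: p*_B = 0.72/0.9200 = 0.7826.
p*_A / p*_B = 0.5345/0.7826 = 0.6830.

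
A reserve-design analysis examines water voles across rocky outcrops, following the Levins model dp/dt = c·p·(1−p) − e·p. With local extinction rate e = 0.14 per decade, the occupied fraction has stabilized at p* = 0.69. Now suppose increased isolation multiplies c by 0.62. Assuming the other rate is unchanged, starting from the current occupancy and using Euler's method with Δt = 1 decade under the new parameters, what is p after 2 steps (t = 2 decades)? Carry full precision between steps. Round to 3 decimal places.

0.625

Balance c(1−p*) = e gives c = e/(1 − 0.69000) = 0.14/0.31000 = 0.45161.
Starting from p₀ = 0.69000; update p ← p + (dp/dt)·Δt with the new parameters.
step 1: Δp = -0.03671, p = 0.65329
step 2: Δp = -0.02804, p = 0.62525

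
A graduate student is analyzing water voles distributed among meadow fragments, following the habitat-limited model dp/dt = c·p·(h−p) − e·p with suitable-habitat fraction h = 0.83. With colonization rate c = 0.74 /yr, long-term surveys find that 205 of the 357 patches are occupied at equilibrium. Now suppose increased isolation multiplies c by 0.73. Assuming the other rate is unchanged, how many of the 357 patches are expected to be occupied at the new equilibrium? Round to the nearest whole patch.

Observed p* = 205/357 = 0.57423.
Balance c(h−p*) = e gives e = 0.74×(0.83 − 0.57423) = 0.18927.
New p* = 0.83 − e/c = 0.83 − 0.18927/0.54020 = 0.47963.
Expected occupied = 357 × 0.47963 = 171.23 ≈ 171.

171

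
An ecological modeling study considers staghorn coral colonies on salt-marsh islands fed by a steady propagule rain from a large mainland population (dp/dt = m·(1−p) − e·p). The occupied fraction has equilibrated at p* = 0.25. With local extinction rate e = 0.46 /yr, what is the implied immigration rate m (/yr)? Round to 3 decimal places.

0.153

At equilibrium m(1−p*) = e·p*, so m = e·p*/(1−p*).
m = 0.46 × 0.25 / 0.7500 = 0.1150/0.7500 = 0.1533.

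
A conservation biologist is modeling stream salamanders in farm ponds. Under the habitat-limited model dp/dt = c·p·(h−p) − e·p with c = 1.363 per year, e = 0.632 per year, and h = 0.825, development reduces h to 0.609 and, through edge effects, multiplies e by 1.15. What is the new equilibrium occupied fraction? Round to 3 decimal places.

0.076

Before: p* = h − e/c = 0.825 − 0.632/1.363 = 0.825 − 0.4637 = 0.3613.
After: c = 1.363, e = 0.7268, h = 0.609; p* = 0.609 − 0.7268/1.363 = 0.0758.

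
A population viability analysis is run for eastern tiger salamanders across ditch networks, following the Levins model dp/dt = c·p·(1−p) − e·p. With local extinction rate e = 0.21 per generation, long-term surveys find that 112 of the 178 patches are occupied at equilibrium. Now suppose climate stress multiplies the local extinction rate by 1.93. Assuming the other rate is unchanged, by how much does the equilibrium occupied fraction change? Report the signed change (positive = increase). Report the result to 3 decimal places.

Observed p* = 112/178 = 0.62921.
Balance c(1−p*) = e gives c = e/(1 − 0.62921) = 0.21/0.37079 = 0.56636.
New p* = 1 − e/c = 1 − 0.40530/0.56636 = 0.28438.
Δp* = 0.28438 − 0.62921 = -0.34483.

-0.345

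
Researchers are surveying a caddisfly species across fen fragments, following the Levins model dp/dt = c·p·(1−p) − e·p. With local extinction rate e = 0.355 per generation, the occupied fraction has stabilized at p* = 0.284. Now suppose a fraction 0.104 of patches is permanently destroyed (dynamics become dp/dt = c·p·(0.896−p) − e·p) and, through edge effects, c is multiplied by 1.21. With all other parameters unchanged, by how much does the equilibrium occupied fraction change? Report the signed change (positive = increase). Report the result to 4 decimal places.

0.0203

Balance c(1−p*) = e gives c = e/(1 − 0.28400) = 0.355/0.71600 = 0.49581.
New p* = 0.896 − e/c = 0.896 − 0.35500/0.59993 = 0.30426.
Δp* = 0.30426 − 0.28400 = +0.02026.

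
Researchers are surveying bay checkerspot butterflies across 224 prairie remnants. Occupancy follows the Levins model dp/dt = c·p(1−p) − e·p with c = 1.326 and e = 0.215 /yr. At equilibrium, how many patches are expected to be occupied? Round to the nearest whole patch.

188

p* = 1 − e/c = 1 − 0.215/1.326 = 0.8379.
Expected occupied patches = N × p* = 224 × 0.8379 = 187.68 ≈ 188.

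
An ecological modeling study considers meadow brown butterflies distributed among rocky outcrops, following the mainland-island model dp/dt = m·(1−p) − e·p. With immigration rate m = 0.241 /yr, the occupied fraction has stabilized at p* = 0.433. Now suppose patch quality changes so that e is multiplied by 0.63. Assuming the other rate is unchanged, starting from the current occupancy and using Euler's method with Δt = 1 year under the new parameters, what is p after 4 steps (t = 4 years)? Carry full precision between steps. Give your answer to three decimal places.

Balance m(1−p*) = e·p* gives e = m(1−p*)/p* = 0.241×0.56700/0.43300 = 0.31558.
Starting from p₀ = 0.43300; update p ← p + (dp/dt)·Δt with the new parameters.
t = 1: p = 0.43300 + (+0.05056) = 0.48356
t = 2: p = 0.48356 + (+0.02832) = 0.51188
t = 3: p = 0.51188 + (+0.01587) = 0.52775
t = 4: p = 0.52775 + (+0.00889) = 0.53664

0.537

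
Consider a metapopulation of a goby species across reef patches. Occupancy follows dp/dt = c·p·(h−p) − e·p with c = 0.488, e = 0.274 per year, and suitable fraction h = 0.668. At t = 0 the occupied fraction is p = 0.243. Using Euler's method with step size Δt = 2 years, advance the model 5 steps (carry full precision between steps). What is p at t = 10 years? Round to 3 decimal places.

Update rule: p ← p + [c·p·(h−p) − e·p]·Δt with Δt = 2.
p: 0.24300 → 0.21063  (Δp = -0.03237)
p: 0.21063 → 0.18923  (Δp = -0.02140)
p: 0.18923 → 0.17396  (Δp = -0.01527)
p: 0.17396 → 0.16251  (Δp = -0.01145)
p: 0.16251 → 0.15363  (Δp = -0.00888)

0.154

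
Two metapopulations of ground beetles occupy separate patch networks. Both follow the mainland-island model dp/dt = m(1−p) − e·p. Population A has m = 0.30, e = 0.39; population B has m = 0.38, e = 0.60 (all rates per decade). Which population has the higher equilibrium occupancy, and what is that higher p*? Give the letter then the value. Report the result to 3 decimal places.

A: p*_A = m/(m+e) = 0.30/0.6900 = 0.4348.
B: p*_B = 0.38/0.9800 = 0.3878.
A is higher at 0.4348.

A, 0.435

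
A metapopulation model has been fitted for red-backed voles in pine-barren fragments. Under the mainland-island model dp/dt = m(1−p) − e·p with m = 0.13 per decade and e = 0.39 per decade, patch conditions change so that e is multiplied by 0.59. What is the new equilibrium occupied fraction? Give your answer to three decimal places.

Before: p* = 0.13/(0.13+0.39) = 0.2500.
After: m = 0.13, e = 0.2301; p* = 0.13/0.3601 = 0.3610.

0.361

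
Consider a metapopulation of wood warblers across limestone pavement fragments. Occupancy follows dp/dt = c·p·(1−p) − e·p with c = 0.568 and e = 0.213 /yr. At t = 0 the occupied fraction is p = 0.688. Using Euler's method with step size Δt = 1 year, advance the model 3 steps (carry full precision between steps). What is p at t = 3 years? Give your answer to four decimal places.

0.6401

Update rule: p ← p + [c·p·(1−p) − e·p]·Δt with Δt = 1.
step 1: Δp = -0.02462, p = 0.66338
step 2: Δp = -0.01446, p = 0.64892
step 3: Δp = -0.00882, p = 0.64010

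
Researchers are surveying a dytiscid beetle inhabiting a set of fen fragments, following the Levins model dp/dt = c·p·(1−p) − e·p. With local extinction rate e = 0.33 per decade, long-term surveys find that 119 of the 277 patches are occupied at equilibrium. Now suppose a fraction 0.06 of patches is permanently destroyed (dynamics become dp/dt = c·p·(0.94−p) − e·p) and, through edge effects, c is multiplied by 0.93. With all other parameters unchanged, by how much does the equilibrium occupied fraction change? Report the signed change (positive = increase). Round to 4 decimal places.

Observed p* = 119/277 = 0.42960.
Balance c(1−p*) = e gives c = e/(1 − 0.42960) = 0.33/0.57040 = 0.57854.
New p* = 0.94 − e/c = 0.94 − 0.33000/0.53804 = 0.32666.
Δp* = 0.32666 − 0.42960 = -0.10294.

-0.1029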